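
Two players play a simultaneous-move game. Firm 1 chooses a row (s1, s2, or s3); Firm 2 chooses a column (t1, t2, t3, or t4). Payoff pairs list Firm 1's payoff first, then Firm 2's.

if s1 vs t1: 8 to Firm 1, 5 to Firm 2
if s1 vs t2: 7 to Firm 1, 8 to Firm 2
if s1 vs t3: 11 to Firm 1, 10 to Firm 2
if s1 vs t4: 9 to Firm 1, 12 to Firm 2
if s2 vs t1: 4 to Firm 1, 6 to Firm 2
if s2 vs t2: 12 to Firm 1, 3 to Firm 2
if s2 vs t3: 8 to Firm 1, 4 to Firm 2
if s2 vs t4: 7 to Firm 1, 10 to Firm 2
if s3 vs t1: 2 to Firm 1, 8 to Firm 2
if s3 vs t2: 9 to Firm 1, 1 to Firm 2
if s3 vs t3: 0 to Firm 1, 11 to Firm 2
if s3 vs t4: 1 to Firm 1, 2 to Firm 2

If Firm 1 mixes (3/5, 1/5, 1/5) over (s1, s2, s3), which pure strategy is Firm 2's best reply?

Compute Firm 2's expected payoff from each pure strategy against the given mix.
t1: (3/5)·5 + (1/5)·6 + (1/5)·8 = 29/5
t2: (3/5)·8 + (1/5)·3 + (1/5)·1 = 28/5
t3: (3/5)·10 + (1/5)·4 + (1/5)·11 = 9
t4: (3/5)·12 + (1/5)·10 + (1/5)·2 = 48/5
Highest expected payoff is 48/5, from t4.

t4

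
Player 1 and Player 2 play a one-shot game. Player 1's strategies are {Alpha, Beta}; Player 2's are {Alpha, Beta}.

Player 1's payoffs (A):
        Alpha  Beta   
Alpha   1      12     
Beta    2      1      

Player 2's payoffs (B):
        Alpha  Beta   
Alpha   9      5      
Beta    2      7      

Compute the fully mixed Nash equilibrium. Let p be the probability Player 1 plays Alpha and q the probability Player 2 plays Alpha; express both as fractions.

p = 5/9, q = 11/12

In a mixed NE each player is indifferent between their pure strategies, so the opponent's mix sets the indifference.
Player 2 indifferent between Alpha and Beta: p·9 + (1−p)·2 = p·5 + (1−p)·7 ⟹ 2 + 7p = 7 + (-2)p ⟹ p = 5/9.
Player 1 indifferent between Alpha and Beta: q·1 + (1−q)·12 = q·2 + (1−q)·1 ⟹ 12 + (-11)q = 1 + 1q ⟹ q = 11/12.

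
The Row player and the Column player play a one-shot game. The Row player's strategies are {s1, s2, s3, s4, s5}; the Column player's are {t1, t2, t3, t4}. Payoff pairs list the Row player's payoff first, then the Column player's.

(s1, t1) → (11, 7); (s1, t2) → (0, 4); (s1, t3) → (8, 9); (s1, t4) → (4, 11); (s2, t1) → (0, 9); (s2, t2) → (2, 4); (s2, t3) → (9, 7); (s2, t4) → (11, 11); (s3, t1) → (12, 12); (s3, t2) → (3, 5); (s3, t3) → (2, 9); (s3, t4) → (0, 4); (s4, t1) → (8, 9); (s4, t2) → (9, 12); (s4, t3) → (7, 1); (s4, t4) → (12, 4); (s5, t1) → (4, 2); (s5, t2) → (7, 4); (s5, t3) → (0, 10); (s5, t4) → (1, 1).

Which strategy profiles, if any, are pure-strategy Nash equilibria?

Find each player's best response to every opponent strategy; NE are the intersections.
The Row player's best responses — vs t1: s3 (payoff 12); vs t2: s4 (payoff 9); vs t3: s2 (payoff 9); vs t4: s4 (payoff 12).
The Column player's best responses — vs s1: t4 (payoff 11); vs s2: t4 (payoff 11); vs s3: t1 (payoff 12); vs s4: t2 (payoff 12); vs s5: t3 (payoff 10).
Mutual best responses occur at (s3, t1) and (s4, t2); at each, neither player gains by switching.

(s3, t1) and (s4, t2)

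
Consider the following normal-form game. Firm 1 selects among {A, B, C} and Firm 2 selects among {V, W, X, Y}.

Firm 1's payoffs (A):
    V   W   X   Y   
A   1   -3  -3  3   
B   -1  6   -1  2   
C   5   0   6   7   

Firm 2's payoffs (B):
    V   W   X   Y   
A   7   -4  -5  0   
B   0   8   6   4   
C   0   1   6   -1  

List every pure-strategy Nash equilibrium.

(B, W) and (C, X)

Check mutual best responses: a cell is a NE iff neither player can gain by unilaterally deviating.
Firm 1's best responses — vs V: C (payoff 5); vs W: B (payoff 6); vs X: C (payoff 6); vs Y: C (payoff 7).
Firm 2's best responses — vs A: V (payoff 7); vs B: W (payoff 8); vs C: X (payoff 6).
Mutual best responses occur at (B, W) and (C, X); at each, neither player gains by switching.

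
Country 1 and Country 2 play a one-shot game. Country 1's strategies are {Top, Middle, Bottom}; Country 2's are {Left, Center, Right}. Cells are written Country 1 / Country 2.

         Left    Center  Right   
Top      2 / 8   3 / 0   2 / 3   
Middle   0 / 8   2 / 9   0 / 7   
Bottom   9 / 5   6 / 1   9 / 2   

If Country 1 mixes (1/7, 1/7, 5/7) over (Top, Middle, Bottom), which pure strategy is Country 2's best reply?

Country 2's best reply maximizes expected payoff against the mix.
Left: (1/7)·8 + (1/7)·8 + (5/7)·5 = 41/7
Center: (1/7)·0 + (1/7)·9 + (5/7)·1 = 2
Right: (1/7)·3 + (1/7)·7 + (5/7)·2 = 20/7
Highest expected payoff is 41/7, from Left.

Left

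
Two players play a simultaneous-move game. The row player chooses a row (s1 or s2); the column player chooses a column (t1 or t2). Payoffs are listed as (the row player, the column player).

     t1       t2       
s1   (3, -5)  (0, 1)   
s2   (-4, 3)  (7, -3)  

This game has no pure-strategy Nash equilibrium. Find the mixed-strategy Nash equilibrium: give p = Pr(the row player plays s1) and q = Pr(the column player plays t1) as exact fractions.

Each player's mixing probability is pinned down by making the *other* player indifferent.
The column player indifferent between t1 and t2: p·(-5) + (1−p)·3 = p·1 + (1−p)·(-3) ⟹ 3 + (-8)p = (-3) + 4p ⟹ p = 1/2.
The row player indifferent between s1 and s2: q·3 + (1−q)·0 = q·(-4) + (1−q)·7 ⟹ 0 + 3q = 7 + (-11)q ⟹ q = 1/2.

p = 1/2, q = 1/2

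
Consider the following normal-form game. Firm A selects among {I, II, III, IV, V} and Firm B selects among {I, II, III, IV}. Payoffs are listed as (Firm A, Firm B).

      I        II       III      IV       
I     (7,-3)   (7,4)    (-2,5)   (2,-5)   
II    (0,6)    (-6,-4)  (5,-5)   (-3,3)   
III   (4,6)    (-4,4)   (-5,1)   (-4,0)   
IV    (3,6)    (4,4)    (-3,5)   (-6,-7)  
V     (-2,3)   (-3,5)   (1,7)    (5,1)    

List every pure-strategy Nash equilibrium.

No pure-strategy Nash equilibrium

Check mutual best responses: a cell is a NE iff neither player can gain by unilaterally deviating.
Firm A's best responses — vs I: I (payoff 7); vs II: I (payoff 7); vs III: II (payoff 5); vs IV: V (payoff 5).
Firm B's best responses — vs I: III (payoff 5); vs II: I (payoff 6); vs III: I (payoff 6); vs IV: I (payoff 6); vs V: III (payoff 7).
No cell has both players best-responding. For instance, Firm A's best reply to IV is V, but against V Firm B prefers III over IV.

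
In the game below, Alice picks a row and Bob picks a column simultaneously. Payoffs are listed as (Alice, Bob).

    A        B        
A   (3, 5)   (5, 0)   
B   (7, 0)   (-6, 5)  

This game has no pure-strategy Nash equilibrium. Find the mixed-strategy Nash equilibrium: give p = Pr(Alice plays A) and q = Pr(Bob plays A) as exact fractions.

In a mixed NE each player is indifferent between their pure strategies, so the opponent's mix sets the indifference.
Bob indifferent between A and B: p·5 + (1−p)·0 = p·0 + (1−p)·5 ⟹ 0 + 5p = 5 + (-5)p ⟹ p = 1/2.
Alice indifferent between A and B: q·3 + (1−q)·5 = q·7 + (1−q)·(-6) ⟹ 5 + (-2)q = (-6) + 13q ⟹ q = 11/15.

p = 1/2, q = 11/15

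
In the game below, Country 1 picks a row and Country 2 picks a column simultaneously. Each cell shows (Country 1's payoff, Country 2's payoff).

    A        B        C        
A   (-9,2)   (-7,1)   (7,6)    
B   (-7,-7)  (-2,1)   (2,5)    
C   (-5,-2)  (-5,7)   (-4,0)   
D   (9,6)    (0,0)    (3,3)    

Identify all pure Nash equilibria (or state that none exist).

A profile is a Nash equilibrium when each player is best-responding to the other.
Country 1's best responses — vs A: D (payoff 9); vs B: D (payoff 0); vs C: A (payoff 7).
Country 2's best responses — vs A: C (payoff 6); vs B: C (payoff 5); vs C: B (payoff 7); vs D: A (payoff 6).
Mutual best responses occur at (A, C) and (D, A); at each, neither player gains by switching.

(A, C) and (D, A)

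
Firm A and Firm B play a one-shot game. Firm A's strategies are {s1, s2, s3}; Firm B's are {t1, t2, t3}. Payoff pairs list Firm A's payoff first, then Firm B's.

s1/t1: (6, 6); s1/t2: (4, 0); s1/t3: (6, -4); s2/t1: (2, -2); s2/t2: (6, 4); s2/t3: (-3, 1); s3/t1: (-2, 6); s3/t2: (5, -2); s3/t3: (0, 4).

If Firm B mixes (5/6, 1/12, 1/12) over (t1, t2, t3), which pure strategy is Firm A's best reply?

s1

Firm A's best reply maximizes expected payoff against the mix.
s1: (5/6)·6 + (1/12)·4 + (1/12)·6 = 35/6
s2: (5/6)·2 + (1/12)·6 + (1/12)·(-3) = 23/12
s3: (5/6)·(-2) + (1/12)·5 + (1/12)·0 = -5/4
Highest expected payoff is 35/6, from s1.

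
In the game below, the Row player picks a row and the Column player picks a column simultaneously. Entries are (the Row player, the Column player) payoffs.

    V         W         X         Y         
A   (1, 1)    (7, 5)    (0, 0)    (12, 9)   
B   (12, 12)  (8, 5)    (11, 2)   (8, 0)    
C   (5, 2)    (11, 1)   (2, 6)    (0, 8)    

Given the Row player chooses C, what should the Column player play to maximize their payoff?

Y

With the Row player fixed at C, the Column player's payoffs are: V → 2, W → 1, X → 6, Y → 8.
The maximum is 8, achieved by Y.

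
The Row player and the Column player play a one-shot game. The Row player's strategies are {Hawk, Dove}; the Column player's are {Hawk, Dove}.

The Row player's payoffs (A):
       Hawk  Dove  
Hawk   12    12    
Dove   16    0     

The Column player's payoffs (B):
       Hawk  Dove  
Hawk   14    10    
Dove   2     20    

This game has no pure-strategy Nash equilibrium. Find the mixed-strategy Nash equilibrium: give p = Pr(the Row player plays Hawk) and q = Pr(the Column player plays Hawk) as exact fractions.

p = 9/11, q = 3/4

Each player's mixing probability is pinned down by making the *other* player indifferent.
The Column player indifferent between Hawk and Dove: p·14 + (1−p)·2 = p·10 + (1−p)·20 ⟹ 2 + 12p = 20 + (-10)p ⟹ p = 9/11.
The Row player indifferent between Hawk and Dove: q·12 + (1−q)·12 = q·16 + (1−q)·0 ⟹ 12 + 0q = 0 + 16q ⟹ q = 3/4.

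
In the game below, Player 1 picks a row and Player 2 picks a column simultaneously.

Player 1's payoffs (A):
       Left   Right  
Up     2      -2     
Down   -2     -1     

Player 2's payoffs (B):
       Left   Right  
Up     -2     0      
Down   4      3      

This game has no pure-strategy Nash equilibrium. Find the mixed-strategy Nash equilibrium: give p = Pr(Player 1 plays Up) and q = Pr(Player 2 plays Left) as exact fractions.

p = 1/3, q = 1/5

In a mixed NE each player is indifferent between their pure strategies, so the opponent's mix sets the indifference.
Player 2 indifferent between Left and Right: p·(-2) + (1−p)·4 = p·0 + (1−p)·3 ⟹ 4 + (-6)p = 3 + (-3)p ⟹ p = 1/3.
Player 1 indifferent between Up and Down: q·2 + (1−q)·(-2) = q·(-2) + (1−q)·(-1) ⟹ (-2) + 4q = (-1) + (-1)q ⟹ q = 1/5.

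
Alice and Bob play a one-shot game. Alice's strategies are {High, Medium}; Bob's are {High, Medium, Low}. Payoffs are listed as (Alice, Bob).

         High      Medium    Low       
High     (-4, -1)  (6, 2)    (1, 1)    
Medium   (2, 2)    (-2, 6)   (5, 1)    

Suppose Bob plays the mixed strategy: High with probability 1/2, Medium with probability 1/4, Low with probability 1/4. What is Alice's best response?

Compute Alice's expected payoff from each pure strategy against the given mix.
High: (1/2)·(-4) + (1/4)·6 + (1/4)·1 = -1/4
Medium: (1/2)·2 + (1/4)·(-2) + (1/4)·5 = 7/4
Highest expected payoff is 7/4, from Medium.

Medium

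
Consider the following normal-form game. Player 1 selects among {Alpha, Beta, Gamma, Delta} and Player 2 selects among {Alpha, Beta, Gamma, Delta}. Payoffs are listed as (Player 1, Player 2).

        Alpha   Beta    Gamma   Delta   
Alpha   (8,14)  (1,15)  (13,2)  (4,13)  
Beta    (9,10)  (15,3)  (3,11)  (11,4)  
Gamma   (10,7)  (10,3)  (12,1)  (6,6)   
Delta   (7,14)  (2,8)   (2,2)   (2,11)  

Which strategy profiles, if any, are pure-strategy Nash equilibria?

(Gamma, Alpha)

Check mutual best responses: a cell is a NE iff neither player can gain by unilaterally deviating.
Player 1's best responses — vs Alpha: Gamma (payoff 10); vs Beta: Beta (payoff 15); vs Gamma: Alpha (payoff 13); vs Delta: Beta (payoff 11).
Player 2's best responses — vs Alpha: Beta (payoff 15); vs Beta: Gamma (payoff 11); vs Gamma: Alpha (payoff 7); vs Delta: Alpha (payoff 14).
The only mutual best response is (Gamma, Alpha); neither player gains by switching there.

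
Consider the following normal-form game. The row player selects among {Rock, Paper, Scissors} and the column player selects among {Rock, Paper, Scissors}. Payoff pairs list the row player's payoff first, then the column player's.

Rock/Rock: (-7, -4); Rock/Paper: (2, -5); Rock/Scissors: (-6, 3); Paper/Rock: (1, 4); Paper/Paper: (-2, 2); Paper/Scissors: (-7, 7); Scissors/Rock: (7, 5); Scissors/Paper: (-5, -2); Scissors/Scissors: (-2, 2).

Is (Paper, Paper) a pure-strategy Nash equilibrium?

No

Holding the column player at Paper: the row player gets -2 from Paper but could get 2 by switching to Rock. The row player has a profitable deviation.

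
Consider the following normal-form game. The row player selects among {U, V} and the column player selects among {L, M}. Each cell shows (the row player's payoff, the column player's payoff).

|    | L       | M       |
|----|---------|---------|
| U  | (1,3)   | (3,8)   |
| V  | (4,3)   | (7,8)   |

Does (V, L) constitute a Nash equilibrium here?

No

Holding the column player at L: the row player gets 4 from V, versus 1 from U. No profitable deviation for the row player.
Holding the row player at V: the column player gets 3 from L but could get 8 by switching to M. The column player has a profitable deviation.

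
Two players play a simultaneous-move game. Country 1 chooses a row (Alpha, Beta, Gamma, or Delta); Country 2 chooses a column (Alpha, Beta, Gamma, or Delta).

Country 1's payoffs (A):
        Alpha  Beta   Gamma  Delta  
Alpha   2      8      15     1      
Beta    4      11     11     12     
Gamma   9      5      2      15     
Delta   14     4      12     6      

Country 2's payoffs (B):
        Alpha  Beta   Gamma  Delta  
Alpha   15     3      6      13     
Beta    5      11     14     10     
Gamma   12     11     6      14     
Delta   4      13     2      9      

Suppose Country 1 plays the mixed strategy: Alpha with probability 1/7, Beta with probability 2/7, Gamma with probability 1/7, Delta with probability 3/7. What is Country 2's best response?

Compute Country 2's expected payoff from each pure strategy against the given mix.
Alpha: (1/7)·15 + (2/7)·5 + (1/7)·12 + (3/7)·4 = 7
Beta: (1/7)·3 + (2/7)·11 + (1/7)·11 + (3/7)·13 = 75/7
Gamma: (1/7)·6 + (2/7)·14 + (1/7)·6 + (3/7)·2 = 46/7
Delta: (1/7)·13 + (2/7)·10 + (1/7)·14 + (3/7)·9 = 74/7
Highest expected payoff is 75/7, from Beta.

Beta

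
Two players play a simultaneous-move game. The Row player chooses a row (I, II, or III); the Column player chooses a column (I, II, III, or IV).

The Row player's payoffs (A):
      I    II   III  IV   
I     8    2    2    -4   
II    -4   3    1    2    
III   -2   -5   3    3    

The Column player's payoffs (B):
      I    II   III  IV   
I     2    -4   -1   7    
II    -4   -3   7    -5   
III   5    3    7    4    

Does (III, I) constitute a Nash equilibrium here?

Holding the Column player at I: the Row player gets -2 from III but could get 8 by switching to I. The Row player has a profitable deviation.

No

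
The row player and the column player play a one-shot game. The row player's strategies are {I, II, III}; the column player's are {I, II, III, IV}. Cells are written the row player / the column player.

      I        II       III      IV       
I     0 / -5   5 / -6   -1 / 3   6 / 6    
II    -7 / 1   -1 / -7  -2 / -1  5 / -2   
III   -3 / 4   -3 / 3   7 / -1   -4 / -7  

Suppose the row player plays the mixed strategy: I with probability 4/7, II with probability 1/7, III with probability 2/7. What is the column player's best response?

III

Compute the column player's expected payoff from each pure strategy against the given mix.
I: (4/7)·(-5) + (1/7)·1 + (2/7)·4 = -11/7
II: (4/7)·(-6) + (1/7)·(-7) + (2/7)·3 = -25/7
III: (4/7)·3 + (1/7)·(-1) + (2/7)·(-1) = 9/7
IV: (4/7)·6 + (1/7)·(-2) + (2/7)·(-7) = 8/7
Highest expected payoff is 9/7, from III.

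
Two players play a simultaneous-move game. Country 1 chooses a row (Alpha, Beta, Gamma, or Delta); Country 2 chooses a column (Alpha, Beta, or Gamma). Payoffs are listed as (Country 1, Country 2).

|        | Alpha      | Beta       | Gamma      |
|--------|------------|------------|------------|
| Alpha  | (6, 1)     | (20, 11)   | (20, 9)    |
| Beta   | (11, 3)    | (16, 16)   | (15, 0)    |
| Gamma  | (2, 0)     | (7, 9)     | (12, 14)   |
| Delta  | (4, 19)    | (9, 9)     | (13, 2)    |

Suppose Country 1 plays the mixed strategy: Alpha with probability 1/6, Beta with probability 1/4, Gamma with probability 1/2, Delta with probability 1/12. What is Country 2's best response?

Beta

Compute Country 2's expected payoff from each pure strategy against the given mix.
Alpha: (1/6)·1 + (1/4)·3 + (1/2)·0 + (1/12)·19 = 5/2
Beta: (1/6)·11 + (1/4)·16 + (1/2)·9 + (1/12)·9 = 133/12
Gamma: (1/6)·9 + (1/4)·0 + (1/2)·14 + (1/12)·2 = 26/3
Highest expected payoff is 133/12, from Beta.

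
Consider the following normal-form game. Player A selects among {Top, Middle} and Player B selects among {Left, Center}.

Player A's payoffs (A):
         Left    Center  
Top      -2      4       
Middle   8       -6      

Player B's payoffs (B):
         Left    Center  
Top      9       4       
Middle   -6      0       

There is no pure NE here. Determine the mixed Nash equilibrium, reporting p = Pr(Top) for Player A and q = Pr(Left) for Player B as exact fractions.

Each player's mixing probability is pinned down by making the *other* player indifferent.
Player B indifferent between Left and Center: p·9 + (1−p)·(-6) = p·4 + (1−p)·0 ⟹ (-6) + 15p = 0 + 4p ⟹ p = 6/11.
Player A indifferent between Top and Middle: q·(-2) + (1−q)·4 = q·8 + (1−q)·(-6) ⟹ 4 + (-6)q = (-6) + 14q ⟹ q = 1/2.

p = 6/11, q = 1/2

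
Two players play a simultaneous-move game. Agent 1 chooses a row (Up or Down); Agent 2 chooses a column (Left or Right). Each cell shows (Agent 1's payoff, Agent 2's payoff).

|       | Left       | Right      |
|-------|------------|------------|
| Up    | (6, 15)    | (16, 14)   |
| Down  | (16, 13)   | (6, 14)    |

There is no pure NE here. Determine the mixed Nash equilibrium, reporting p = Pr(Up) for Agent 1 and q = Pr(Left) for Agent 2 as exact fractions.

p = 1/2, q = 1/2

In a mixed NE each player is indifferent between their pure strategies, so the opponent's mix sets the indifference.
Agent 2 indifferent between Left and Right: p·15 + (1−p)·13 = p·14 + (1−p)·14 ⟹ 13 + 2p = 14 + 0p ⟹ p = 1/2.
Agent 1 indifferent between Up and Down: q·6 + (1−q)·16 = q·16 + (1−q)·6 ⟹ 16 + (-10)q = 6 + 10q ⟹ q = 1/2.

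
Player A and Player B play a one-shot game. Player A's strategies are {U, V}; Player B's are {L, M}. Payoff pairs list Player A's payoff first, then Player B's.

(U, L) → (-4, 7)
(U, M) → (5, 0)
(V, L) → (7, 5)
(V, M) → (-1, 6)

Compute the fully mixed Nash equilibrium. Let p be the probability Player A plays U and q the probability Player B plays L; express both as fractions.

p = 1/8, q = 6/17

In a mixed NE each player is indifferent between their pure strategies, so the opponent's mix sets the indifference.
Player B indifferent between L and M: p·7 + (1−p)·5 = p·0 + (1−p)·6 ⟹ 5 + 2p = 6 + (-6)p ⟹ p = 1/8.
Player A indifferent between U and V: q·(-4) + (1−q)·5 = q·7 + (1−q)·(-1) ⟹ 5 + (-9)q = (-1) + 8q ⟹ q = 6/17.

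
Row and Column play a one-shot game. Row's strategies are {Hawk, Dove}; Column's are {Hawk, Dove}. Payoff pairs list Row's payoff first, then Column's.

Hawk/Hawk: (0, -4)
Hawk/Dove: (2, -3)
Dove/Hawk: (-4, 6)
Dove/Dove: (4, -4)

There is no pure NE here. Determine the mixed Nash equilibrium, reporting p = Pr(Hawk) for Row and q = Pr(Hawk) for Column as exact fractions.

In a mixed NE each player is indifferent between their pure strategies, so the opponent's mix sets the indifference.
Column indifferent between Hawk and Dove: p·(-4) + (1−p)·6 = p·(-3) + (1−p)·(-4) ⟹ 6 + (-10)p = (-4) + 1p ⟹ p = 10/11.
Row indifferent between Hawk and Dove: q·0 + (1−q)·2 = q·(-4) + (1−q)·4 ⟹ 2 + (-2)q = 4 + (-8)q ⟹ q = 1/3.

p = 10/11, q = 1/3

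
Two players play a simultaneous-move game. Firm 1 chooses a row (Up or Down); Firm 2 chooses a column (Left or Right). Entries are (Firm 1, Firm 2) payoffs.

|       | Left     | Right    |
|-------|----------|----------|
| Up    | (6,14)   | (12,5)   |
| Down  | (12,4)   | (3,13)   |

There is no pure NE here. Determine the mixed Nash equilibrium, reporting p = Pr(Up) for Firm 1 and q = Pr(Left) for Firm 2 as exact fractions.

In a mixed NE each player is indifferent between their pure strategies, so the opponent's mix sets the indifference.
Firm 2 indifferent between Left and Right: p·14 + (1−p)·4 = p·5 + (1−p)·13 ⟹ 4 + 10p = 13 + (-8)p ⟹ p = 1/2.
Firm 1 indifferent between Up and Down: q·6 + (1−q)·12 = q·12 + (1−q)·3 ⟹ 12 + (-6)q = 3 + 9q ⟹ q = 3/5.

p = 1/2, q = 3/5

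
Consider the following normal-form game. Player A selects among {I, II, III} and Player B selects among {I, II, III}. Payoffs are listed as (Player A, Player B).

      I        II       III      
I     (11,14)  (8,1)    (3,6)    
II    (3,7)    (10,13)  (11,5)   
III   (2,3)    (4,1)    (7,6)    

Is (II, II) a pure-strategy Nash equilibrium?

Holding Player B at II: Player A gets 10 from II, versus 8 from I, 4 from III. No profitable deviation for Player A.
Holding Player A at II: Player B gets 13 from II, versus 7 from I, 5 from III. No profitable deviation for Player B either.

Yes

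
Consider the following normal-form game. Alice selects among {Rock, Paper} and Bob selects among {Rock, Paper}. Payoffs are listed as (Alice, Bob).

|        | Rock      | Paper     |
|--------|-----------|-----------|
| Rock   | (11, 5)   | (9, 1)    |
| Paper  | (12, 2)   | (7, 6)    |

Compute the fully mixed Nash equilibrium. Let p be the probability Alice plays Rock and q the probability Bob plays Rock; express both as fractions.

p = 1/2, q = 2/3

In a mixed NE each player is indifferent between their pure strategies, so the opponent's mix sets the indifference.
Bob indifferent between Rock and Paper: p·5 + (1−p)·2 = p·1 + (1−p)·6 ⟹ 2 + 3p = 6 + (-5)p ⟹ p = 1/2.
Alice indifferent between Rock and Paper: q·11 + (1−q)·9 = q·12 + (1−q)·7 ⟹ 9 + 2q = 7 + 5q ⟹ q = 2/3.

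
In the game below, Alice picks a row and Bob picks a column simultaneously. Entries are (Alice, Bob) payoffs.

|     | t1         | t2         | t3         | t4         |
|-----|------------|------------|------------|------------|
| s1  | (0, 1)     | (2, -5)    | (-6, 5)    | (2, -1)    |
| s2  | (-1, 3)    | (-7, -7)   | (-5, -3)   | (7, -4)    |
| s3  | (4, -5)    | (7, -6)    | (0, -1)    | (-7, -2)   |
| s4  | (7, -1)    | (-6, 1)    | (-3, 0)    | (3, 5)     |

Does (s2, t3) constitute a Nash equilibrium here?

Holding Bob at t3: Alice gets -5 from s2 but could get 0 by switching to s3. Alice has a profitable deviation.

No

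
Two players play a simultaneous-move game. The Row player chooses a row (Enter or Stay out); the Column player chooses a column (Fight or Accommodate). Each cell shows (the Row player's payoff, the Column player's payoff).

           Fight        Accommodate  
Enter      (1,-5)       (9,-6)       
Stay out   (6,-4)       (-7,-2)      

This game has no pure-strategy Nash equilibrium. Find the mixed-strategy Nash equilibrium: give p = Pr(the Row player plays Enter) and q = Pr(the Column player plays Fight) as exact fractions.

p = 2/3, q = 16/21

In a mixed NE each player is indifferent between their pure strategies, so the opponent's mix sets the indifference.
The Column player indifferent between Fight and Accommodate: p·(-5) + (1−p)·(-4) = p·(-6) + (1−p)·(-2) ⟹ (-4) + (-1)p = (-2) + (-4)p ⟹ p = 2/3.
The Row player indifferent between Enter and Stay out: q·1 + (1−q)·9 = q·6 + (1−q)·(-7) ⟹ 9 + (-8)q = (-7) + 13q ⟹ q = 16/21.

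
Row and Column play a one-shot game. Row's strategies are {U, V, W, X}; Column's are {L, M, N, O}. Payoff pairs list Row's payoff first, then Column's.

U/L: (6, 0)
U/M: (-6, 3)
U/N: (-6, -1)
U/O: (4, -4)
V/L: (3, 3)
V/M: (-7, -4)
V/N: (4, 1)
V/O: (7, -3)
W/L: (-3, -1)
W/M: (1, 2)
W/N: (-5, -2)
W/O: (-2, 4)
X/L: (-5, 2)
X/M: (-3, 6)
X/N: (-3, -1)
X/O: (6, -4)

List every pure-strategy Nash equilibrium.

There is no pure-strategy Nash equilibrium

Find each player's best response to every opponent strategy; NE are the intersections.
Row's best responses — vs L: U (payoff 6); vs M: W (payoff 1); vs N: V (payoff 4); vs O: V (payoff 7).
Column's best responses — vs U: M (payoff 3); vs V: L (payoff 3); vs W: O (payoff 4); vs X: M (payoff 6).
No cell has both players best-responding. For instance, Row's best reply to N is V, but against V Column prefers L over N.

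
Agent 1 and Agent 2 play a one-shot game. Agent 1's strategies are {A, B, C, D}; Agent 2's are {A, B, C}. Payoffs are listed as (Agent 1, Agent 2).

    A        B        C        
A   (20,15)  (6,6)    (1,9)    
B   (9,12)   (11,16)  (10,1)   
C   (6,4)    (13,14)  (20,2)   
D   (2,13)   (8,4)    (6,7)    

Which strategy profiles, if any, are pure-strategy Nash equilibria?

(A, A) and (C, B)

Find each player's best response to every opponent strategy; NE are the intersections.
Agent 1's best responses — vs A: A (payoff 20); vs B: C (payoff 13); vs C: C (payoff 20).
Agent 2's best responses — vs A: A (payoff 15); vs B: B (payoff 16); vs C: B (payoff 14); vs D: A (payoff 13).
Mutual best responses occur at (A, A) and (C, B); at each, neither player gains by switching.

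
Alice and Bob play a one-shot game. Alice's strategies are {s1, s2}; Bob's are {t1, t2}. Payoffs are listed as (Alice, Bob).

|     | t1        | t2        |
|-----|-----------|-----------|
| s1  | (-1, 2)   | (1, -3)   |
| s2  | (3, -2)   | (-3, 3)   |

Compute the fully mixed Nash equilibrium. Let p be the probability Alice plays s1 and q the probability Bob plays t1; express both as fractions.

p = 1/2, q = 1/2

Each player's mixing probability is pinned down by making the *other* player indifferent.
Bob indifferent between t1 and t2: p·2 + (1−p)·(-2) = p·(-3) + (1−p)·3 ⟹ (-2) + 4p = 3 + (-6)p ⟹ p = 1/2.
Alice indifferent between s1 and s2: q·(-1) + (1−q)·1 = q·3 + (1−q)·(-3) ⟹ 1 + (-2)q = (-3) + 6q ⟹ q = 1/2.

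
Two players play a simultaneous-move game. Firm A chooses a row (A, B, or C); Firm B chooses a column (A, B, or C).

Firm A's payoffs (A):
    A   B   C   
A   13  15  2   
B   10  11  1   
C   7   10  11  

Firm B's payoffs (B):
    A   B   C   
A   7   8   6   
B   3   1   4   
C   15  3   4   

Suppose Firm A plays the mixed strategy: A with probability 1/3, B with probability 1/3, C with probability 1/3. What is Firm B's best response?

Compute Firm B's expected payoff from each pure strategy against the given mix.
A: (1/3)·7 + (1/3)·3 + (1/3)·15 = 25/3
B: (1/3)·8 + (1/3)·1 + (1/3)·3 = 4
C: (1/3)·6 + (1/3)·4 + (1/3)·4 = 14/3
Highest expected payoff is 25/3, from A.

A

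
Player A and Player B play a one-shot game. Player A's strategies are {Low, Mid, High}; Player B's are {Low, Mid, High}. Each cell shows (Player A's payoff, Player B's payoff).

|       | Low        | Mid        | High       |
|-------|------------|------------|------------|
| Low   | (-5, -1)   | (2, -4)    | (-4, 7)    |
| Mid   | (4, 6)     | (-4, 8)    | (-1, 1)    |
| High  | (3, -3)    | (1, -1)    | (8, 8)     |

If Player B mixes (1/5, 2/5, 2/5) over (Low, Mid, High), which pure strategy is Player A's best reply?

Compute Player A's expected payoff from each pure strategy against the given mix.
Low: (1/5)·(-5) + (2/5)·2 + (2/5)·(-4) = -9/5
Mid: (1/5)·4 + (2/5)·(-4) + (2/5)·(-1) = -6/5
High: (1/5)·3 + (2/5)·1 + (2/5)·8 = 21/5
Highest expected payoff is 21/5, from High.

High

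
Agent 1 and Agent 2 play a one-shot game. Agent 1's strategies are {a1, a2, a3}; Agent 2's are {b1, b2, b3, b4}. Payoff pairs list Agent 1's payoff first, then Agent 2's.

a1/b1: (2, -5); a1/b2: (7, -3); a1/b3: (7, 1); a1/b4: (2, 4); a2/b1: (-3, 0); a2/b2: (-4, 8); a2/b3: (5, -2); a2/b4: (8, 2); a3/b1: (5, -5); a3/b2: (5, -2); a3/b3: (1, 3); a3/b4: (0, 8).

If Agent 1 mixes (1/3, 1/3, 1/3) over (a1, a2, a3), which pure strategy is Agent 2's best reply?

Compute Agent 2's expected payoff from each pure strategy against the given mix.
b1: (1/3)·(-5) + (1/3)·0 + (1/3)·(-5) = -10/3
b2: (1/3)·(-3) + (1/3)·8 + (1/3)·(-2) = 1
b3: (1/3)·1 + (1/3)·(-2) + (1/3)·3 = 2/3
b4: (1/3)·4 + (1/3)·2 + (1/3)·8 = 14/3
Highest expected payoff is 14/3, from b4.

b4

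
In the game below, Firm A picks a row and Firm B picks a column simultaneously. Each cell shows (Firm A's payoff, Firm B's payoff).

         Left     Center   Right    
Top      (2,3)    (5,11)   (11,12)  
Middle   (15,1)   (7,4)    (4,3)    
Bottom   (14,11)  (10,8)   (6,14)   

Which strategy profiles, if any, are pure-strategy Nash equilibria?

(Top, Right)

Find each player's best response to every opponent strategy; NE are the intersections.
Firm A's best responses — vs Left: Middle (payoff 15); vs Center: Bottom (payoff 10); vs Right: Top (payoff 11).
Firm B's best responses — vs Top: Right (payoff 12); vs Middle: Center (payoff 4); vs Bottom: Right (payoff 14).
The only mutual best response is (Top, Right); neither player gains by switching there.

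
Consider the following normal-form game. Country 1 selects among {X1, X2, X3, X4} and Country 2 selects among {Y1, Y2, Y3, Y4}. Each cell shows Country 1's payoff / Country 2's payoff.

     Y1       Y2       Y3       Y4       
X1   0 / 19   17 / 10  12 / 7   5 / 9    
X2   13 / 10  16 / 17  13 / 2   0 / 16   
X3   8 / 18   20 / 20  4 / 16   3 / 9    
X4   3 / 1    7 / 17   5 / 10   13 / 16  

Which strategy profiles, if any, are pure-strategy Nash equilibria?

(X3, Y2)

A profile is a Nash equilibrium when each player is best-responding to the other.
Country 1's best responses — vs Y1: X2 (payoff 13); vs Y2: X3 (payoff 20); vs Y3: X2 (payoff 13); vs Y4: X4 (payoff 13).
Country 2's best responses — vs X1: Y1 (payoff 19); vs X2: Y2 (payoff 17); vs X3: Y2 (payoff 20); vs X4: Y2 (payoff 17).
The only mutual best response is (X3, Y2); neither player gains by switching there.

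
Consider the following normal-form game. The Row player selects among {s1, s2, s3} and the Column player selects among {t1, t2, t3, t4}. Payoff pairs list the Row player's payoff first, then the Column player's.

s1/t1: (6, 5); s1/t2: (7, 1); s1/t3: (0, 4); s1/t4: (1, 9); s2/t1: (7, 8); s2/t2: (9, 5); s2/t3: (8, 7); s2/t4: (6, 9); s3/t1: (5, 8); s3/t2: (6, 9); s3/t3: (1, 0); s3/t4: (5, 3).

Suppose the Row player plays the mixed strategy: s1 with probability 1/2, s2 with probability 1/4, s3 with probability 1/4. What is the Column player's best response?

t4

Compute the Column player's expected payoff from each pure strategy against the given mix.
t1: (1/2)·5 + (1/4)·8 + (1/4)·8 = 13/2
t2: (1/2)·1 + (1/4)·5 + (1/4)·9 = 4
t3: (1/2)·4 + (1/4)·7 + (1/4)·0 = 15/4
t4: (1/2)·9 + (1/4)·9 + (1/4)·3 = 15/2
Highest expected payoff is 15/2, from t4.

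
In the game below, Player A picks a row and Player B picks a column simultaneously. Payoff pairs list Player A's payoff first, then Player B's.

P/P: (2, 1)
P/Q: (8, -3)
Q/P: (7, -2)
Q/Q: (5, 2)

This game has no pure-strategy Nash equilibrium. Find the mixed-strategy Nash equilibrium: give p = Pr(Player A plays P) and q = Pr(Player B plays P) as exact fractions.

p = 1/2, q = 3/8

In a mixed NE each player is indifferent between their pure strategies, so the opponent's mix sets the indifference.
Player B indifferent between P and Q: p·1 + (1−p)·(-2) = p·(-3) + (1−p)·2 ⟹ (-2) + 3p = 2 + (-5)p ⟹ p = 1/2.
Player A indifferent between P and Q: q·2 + (1−q)·8 = q·7 + (1−q)·5 ⟹ 8 + (-6)q = 5 + 2q ⟹ q = 3/8.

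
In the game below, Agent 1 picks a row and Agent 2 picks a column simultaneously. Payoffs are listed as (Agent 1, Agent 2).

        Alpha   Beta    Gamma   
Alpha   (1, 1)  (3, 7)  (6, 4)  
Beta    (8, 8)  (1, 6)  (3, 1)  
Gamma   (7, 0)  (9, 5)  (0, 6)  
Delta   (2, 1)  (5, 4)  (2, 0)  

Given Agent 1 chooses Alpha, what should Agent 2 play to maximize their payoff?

Beta

With Agent 1 fixed at Alpha, Agent 2's payoffs are: Alpha → 1, Beta → 7, Gamma → 4.
The maximum is 7, achieved by Beta.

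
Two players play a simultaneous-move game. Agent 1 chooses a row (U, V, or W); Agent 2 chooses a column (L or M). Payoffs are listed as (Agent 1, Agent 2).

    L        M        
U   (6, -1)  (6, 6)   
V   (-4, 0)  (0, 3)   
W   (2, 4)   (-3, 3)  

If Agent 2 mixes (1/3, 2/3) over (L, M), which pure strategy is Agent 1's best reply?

U

Agent 1's best reply maximizes expected payoff against the mix.
U: (1/3)·6 + (2/3)·6 = 6
V: (1/3)·(-4) + (2/3)·0 = -4/3
W: (1/3)·2 + (2/3)·(-3) = -4/3
Highest expected payoff is 6, from U.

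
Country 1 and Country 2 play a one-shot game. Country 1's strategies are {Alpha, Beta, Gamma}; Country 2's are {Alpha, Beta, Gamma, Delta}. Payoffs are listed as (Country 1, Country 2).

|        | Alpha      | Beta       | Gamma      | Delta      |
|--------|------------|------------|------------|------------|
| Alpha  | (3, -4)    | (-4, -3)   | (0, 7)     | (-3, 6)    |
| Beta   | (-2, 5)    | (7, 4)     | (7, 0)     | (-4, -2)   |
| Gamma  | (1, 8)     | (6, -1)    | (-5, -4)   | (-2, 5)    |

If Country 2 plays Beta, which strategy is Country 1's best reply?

With Country 2 fixed at Beta, Country 1's payoffs are: Alpha → -4, Beta → 7, Gamma → 6.
The maximum is 7, achieved by Beta.

Beta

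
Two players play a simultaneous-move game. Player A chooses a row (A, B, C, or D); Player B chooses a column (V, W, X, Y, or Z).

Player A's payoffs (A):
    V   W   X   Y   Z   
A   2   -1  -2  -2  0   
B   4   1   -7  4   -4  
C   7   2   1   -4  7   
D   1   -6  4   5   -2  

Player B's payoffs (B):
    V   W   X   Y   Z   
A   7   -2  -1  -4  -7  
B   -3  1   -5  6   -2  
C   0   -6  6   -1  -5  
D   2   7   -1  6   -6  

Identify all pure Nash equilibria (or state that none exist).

Find each player's best response to every opponent strategy; NE are the intersections.
Player A's best responses — vs V: C (payoff 7); vs W: C (payoff 2); vs X: D (payoff 4); vs Y: D (payoff 5); vs Z: C (payoff 7).
Player B's best responses — vs A: V (payoff 7); vs B: Y (payoff 6); vs C: X (payoff 6); vs D: W (payoff 7).
No cell has both players best-responding. For instance, Player A's best reply to W is C, but against C Player B prefers X over W.

There is no pure-strategy Nash equilibrium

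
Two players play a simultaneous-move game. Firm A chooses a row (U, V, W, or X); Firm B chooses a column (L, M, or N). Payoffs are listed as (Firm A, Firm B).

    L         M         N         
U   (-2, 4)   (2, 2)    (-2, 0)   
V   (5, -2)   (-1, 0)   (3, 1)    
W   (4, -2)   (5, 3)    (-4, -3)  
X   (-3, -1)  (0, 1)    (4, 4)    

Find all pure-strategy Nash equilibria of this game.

(W, M) and (X, N)

Find each player's best response to every opponent strategy; NE are the intersections.
Firm A's best responses — vs L: V (payoff 5); vs M: W (payoff 5); vs N: X (payoff 4).
Firm B's best responses — vs U: L (payoff 4); vs V: N (payoff 1); vs W: M (payoff 3); vs X: N (payoff 4).
Mutual best responses occur at (W, M) and (X, N); at each, neither player gains by switching.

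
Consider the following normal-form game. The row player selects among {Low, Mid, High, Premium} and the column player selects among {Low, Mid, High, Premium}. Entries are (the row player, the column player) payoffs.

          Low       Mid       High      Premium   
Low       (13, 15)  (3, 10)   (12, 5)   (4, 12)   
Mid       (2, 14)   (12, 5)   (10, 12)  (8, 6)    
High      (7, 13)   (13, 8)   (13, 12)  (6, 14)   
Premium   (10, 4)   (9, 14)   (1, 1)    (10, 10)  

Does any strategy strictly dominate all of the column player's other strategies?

No strictly dominant strategy

Check whether one of the column player's strategies beats all alternatives regardless of what the opponent does.
Low is not dominant: against High, Premium gives 14 > 13.
Mid is not dominant: against Low, Low gives 15 > 10.
High is not dominant: against Low, Low gives 15 > 5.
Premium is not dominant: against Low, Low gives 15 > 12.
No single strategy is best against every opponent action.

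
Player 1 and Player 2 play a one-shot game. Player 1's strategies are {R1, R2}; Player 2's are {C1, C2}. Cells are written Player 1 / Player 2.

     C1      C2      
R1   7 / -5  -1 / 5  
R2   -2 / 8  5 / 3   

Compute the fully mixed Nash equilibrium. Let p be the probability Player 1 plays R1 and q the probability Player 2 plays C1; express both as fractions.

Each player's mixing probability is pinned down by making the *other* player indifferent.
Player 2 indifferent between C1 and C2: p·(-5) + (1−p)·8 = p·5 + (1−p)·3 ⟹ 8 + (-13)p = 3 + 2p ⟹ p = 1/3.
Player 1 indifferent between R1 and R2: q·7 + (1−q)·(-1) = q·(-2) + (1−q)·5 ⟹ (-1) + 8q = 5 + (-7)q ⟹ q = 2/5.

p = 1/3, q = 2/5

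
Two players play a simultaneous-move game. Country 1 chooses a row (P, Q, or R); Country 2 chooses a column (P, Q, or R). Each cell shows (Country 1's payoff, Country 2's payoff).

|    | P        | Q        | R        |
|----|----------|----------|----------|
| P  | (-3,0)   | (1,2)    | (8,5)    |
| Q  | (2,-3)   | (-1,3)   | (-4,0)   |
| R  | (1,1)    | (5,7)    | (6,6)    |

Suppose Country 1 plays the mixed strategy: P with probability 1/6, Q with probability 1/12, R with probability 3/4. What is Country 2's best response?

Q

Compute Country 2's expected payoff from each pure strategy against the given mix.
P: (1/6)·0 + (1/12)·(-3) + (3/4)·1 = 1/2
Q: (1/6)·2 + (1/12)·3 + (3/4)·7 = 35/6
R: (1/6)·5 + (1/12)·0 + (3/4)·6 = 16/3
Highest expected payoff is 35/6, from Q.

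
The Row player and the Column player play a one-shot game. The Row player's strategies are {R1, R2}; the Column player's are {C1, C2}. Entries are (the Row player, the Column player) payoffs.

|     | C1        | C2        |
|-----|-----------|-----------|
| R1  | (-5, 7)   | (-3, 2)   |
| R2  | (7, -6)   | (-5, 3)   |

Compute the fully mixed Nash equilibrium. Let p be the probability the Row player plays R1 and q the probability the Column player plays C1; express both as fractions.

In a mixed NE each player is indifferent between their pure strategies, so the opponent's mix sets the indifference.
The Column player indifferent between C1 and C2: p·7 + (1−p)·(-6) = p·2 + (1−p)·3 ⟹ (-6) + 13p = 3 + (-1)p ⟹ p = 9/14.
The Row player indifferent between R1 and R2: q·(-5) + (1−q)·(-3) = q·7 + (1−q)·(-5) ⟹ (-3) + (-2)q = (-5) + 12q ⟹ q = 1/7.

p = 9/14, q = 1/7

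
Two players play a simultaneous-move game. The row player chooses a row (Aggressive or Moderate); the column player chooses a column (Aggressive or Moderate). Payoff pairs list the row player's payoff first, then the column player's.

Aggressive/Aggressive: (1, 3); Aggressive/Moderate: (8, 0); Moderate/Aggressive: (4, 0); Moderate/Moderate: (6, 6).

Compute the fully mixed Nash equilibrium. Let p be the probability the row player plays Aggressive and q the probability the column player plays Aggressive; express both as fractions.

In a mixed NE each player is indifferent between their pure strategies, so the opponent's mix sets the indifference.
The column player indifferent between Aggressive and Moderate: p·3 + (1−p)·0 = p·0 + (1−p)·6 ⟹ 0 + 3p = 6 + (-6)p ⟹ p = 2/3.
The row player indifferent between Aggressive and Moderate: q·1 + (1−q)·8 = q·4 + (1−q)·6 ⟹ 8 + (-7)q = 6 + (-2)q ⟹ q = 2/5.

p = 2/3, q = 2/5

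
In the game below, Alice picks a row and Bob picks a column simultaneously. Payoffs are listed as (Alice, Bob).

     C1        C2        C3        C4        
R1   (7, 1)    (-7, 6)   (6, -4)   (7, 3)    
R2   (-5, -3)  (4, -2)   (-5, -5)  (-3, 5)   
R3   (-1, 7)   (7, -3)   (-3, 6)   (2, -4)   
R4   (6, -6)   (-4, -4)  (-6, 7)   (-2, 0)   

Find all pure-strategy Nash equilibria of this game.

None

Find each player's best response to every opponent strategy; NE are the intersections.
Alice's best responses — vs C1: R1 (payoff 7); vs C2: R3 (payoff 7); vs C3: R1 (payoff 6); vs C4: R1 (payoff 7).
Bob's best responses — vs R1: C2 (payoff 6); vs R2: C4 (payoff 5); vs R3: C1 (payoff 7); vs R4: C3 (payoff 7).
No cell has both players best-responding. For instance, Alice's best reply to C3 is R1, but against R1 Bob prefers C2 over C3.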